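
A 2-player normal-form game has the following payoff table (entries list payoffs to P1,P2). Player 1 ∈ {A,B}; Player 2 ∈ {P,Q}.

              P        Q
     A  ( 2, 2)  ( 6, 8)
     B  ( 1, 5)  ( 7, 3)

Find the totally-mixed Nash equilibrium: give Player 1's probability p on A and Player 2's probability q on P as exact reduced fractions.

P1 indiff ⇒ q·2+(1-q)·6 = q·1+(1-q)·7 ⇒ q(1) = (1-q)(1) ⇒ q = 1/2
P2 indiff ⇒ p·2+(1-p)·5 = p·8+(1-p)·3 ⇒ p(-6) = (1-p)(-2) ⇒ p = 1/4

(p,q) = (1/4, 1/2)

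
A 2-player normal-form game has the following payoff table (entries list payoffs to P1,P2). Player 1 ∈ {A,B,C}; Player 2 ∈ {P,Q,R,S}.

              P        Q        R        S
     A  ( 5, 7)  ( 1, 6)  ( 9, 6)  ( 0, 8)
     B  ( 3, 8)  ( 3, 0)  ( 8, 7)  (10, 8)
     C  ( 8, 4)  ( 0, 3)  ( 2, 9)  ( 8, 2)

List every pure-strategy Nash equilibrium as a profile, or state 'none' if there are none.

(A,P): not NE [P1→C gives 8>5; P2→S gives 8>7]
(A,Q): not NE [P1→B gives 3>1; P2→S gives 8>6]
(A,R): not NE [P2→S gives 8>6]
(A,S): not NE [P1→B gives 10>0]
(B,P): not NE [P1→C gives 8>3]
(B,Q): not NE [P2→S gives 8>0]
(B,R): not NE [P1→A gives 9>8; P2→S gives 8>7]
(B,S): NE
(C,P): not NE [P2→R gives 9>4]
(C,Q): not NE [P1→B gives 3>0; P2→R gives 9>3]
(C,R): not NE [P1→A gives 9>2]
(C,S): not NE [P1→B gives 10>8; P2→R gives 9>2]

PSNE = {(B,S)}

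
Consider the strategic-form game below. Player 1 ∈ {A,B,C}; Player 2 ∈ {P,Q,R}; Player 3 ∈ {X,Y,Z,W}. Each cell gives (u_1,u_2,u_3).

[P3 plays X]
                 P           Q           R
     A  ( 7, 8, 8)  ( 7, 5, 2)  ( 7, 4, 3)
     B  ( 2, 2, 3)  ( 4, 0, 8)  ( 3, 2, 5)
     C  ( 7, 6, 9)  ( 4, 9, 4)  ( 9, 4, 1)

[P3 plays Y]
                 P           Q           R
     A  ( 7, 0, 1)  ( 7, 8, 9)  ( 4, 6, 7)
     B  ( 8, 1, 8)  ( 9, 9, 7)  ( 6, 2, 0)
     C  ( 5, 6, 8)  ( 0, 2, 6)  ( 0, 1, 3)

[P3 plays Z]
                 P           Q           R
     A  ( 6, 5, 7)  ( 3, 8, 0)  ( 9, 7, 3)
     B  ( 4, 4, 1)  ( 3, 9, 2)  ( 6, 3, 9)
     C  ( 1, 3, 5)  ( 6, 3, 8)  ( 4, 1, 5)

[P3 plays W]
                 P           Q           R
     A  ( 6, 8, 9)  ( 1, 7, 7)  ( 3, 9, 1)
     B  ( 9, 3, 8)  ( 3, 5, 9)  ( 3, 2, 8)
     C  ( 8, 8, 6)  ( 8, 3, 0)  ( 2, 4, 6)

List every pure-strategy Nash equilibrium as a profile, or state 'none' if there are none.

Nash profiles: (C,Q,Z)

(A,P,X): not NE [P3→W gives 9>8]
(A,P,Y): not NE [P1→B gives 8>7; P2→Q gives 8>0; P3→W gives 9>1]
(A,P,Z): not NE [P2→Q gives 8>5; P3→W gives 9>7]
(A,P,W): not NE [P1→B gives 9>6; P2→R gives 9>8]
(A,Q,X): not NE [P2→P gives 8>5; P3→Y gives 9>2]
(A,Q,Y): not NE [P1→B gives 9>7]
(A,Q,Z): not NE [P1→C gives 6>3; P3→Y gives 9>0]
(A,Q,W): not NE [P1→C gives 8>1; P2→R gives 9>7; P3→Y gives 9>7]
(A,R,X): not NE [P1→C gives 9>7; P2→P gives 8>4; P3→Y gives 7>3]
(A,R,Y): not NE [P1→B gives 6>4; P2→Q gives 8>6]
(A,R,Z): not NE [P2→Q gives 8>7; P3→Y gives 7>3]
(A,R,W): not NE [P3→Y gives 7>1]
(B,P,X): not NE [P1→C gives 7>2; P3→W gives 8>3]
(B,P,Y): not NE [P2→Q gives 9>1]
(B,P,Z): not NE [P1→A gives 6>4; P2→Q gives 9>4; P3→W gives 8>1]
(B,P,W): not NE [P2→Q gives 5>3]
(B,Q,X): not NE [P1→A gives 7>4; P2→R gives 2>0; P3→W gives 9>8]
(B,Q,Y): not NE [P3→W gives 9>7]
(B,Q,Z): not NE [P1→C gives 6>3; P3→W gives 9>2]
(B,Q,W): not NE [P1→C gives 8>3]
(B,R,X): not NE [P1→C gives 9>3; P3→Z gives 9>5]
(B,R,Y): not NE [P2→Q gives 9>2; P3→Z gives 9>0]
(B,R,Z): not NE [P1→A gives 9>6; P2→Q gives 9>3]
(B,R,W): not NE [P2→Q gives 5>2; P3→Z gives 9>8]
(C,P,X): not NE [P2→Q gives 9>6]
(C,P,Y): not NE [P1→B gives 8>5; P3→X gives 9>8]
(C,P,Z): not NE [P1→A gives 6>1; P3→X gives 9>5]
(C,P,W): not NE [P1→B gives 9>8; P3→X gives 9>6]
(C,Q,X): not NE [P1→A gives 7>4; P3→Z gives 8>4]
(C,Q,Y): not NE [P1→B gives 9>0; P2→P gives 6>2; P3→Z gives 8>6]
(C,Q,Z): NE
(C,Q,W): not NE [P2→P gives 8>3; P3→Z gives 8>0]
(C,R,X): not NE [P2→Q gives 9>4; P3→W gives 6>1]
(C,R,Y): not NE [P1→B gives 6>0; P2→P gives 6>1; P3→W gives 6>3]
(C,R,Z): not NE [P1→A gives 9>4; P2→Q gives 3>1; P3→W gives 6>5]
(C,R,W): not NE [P1→B gives 3>2; P2→P gives 8>4]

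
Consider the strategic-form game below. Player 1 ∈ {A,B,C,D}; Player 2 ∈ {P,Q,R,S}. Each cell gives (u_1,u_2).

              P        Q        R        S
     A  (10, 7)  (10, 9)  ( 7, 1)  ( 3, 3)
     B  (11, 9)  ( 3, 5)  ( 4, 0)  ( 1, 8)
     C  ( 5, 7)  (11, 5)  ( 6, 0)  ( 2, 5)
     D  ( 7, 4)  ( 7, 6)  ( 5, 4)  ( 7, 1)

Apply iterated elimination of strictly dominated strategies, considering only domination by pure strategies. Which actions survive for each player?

P2 drop R (Q beats it: A:9>1 B:5>0 C:5>0 D:6>4)
P2 drop S (P beats it: A:7>3 B:9>8 C:7>5 D:4>1)
P1 drop D (A beats it: P:10>7 Q:10>7)
P1→{A,B,C} P2→{P,Q}

Survivors P1:{A,B,C} P2:{P,Q}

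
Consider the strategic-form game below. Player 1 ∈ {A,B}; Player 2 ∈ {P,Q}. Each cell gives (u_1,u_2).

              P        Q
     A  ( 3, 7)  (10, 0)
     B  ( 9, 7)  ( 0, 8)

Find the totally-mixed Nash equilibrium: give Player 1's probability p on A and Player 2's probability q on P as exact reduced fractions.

P1 indiff ⇒ q·3+(1-q)·10 = q·9+(1-q)·0 ⇒ q(-6) = (1-q)(-10) ⇒ q = 5/8
P2 indiff ⇒ p·7+(1-p)·7 = p·0+(1-p)·8 ⇒ p(7) = (1-p)(1) ⇒ p = 1/8

p=1/8, q=5/8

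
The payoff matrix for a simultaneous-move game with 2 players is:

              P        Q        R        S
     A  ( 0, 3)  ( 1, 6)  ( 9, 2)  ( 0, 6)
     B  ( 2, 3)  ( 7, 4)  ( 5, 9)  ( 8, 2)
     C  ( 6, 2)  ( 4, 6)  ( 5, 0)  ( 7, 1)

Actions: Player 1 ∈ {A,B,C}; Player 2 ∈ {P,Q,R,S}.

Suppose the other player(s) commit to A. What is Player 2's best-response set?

argmax u_2 = {Q,S}

u_2(P vs A) = 3
u_2(Q vs A) = 6
u_2(R vs A) = 2
u_2(S vs A) = 6
max payoff 6 at {Q,S}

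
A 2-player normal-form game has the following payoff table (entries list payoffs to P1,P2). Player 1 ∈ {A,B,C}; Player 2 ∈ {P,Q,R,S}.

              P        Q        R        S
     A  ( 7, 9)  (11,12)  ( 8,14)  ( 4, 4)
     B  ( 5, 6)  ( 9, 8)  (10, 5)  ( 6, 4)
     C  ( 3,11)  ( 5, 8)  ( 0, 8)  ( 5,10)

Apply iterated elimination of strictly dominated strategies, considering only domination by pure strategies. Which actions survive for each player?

Survivors P1:{A,B} P2:{Q,R}

P1 drop C (B beats it: P:5>3 Q:9>5 R:10>0 S:6>5)
P2 drop P (Q beats it: A:12>9 B:8>6)
P2 drop S (Q beats it: A:12>4 B:8>4)
P1→{A,B} P2→{Q,R}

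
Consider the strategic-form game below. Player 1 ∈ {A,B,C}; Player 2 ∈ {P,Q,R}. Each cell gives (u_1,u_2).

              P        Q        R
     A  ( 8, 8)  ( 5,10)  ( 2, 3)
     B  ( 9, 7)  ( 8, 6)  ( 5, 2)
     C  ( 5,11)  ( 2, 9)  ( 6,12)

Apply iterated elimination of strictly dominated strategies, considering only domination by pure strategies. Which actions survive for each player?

Survivors P1:{B,C} P2:{P,R}

P1 drop A (B beats it: P:9>8 Q:8>5 R:5>2)
P2 drop Q (P beats it: B:7>6 C:11>9)
P1→{B,C} P2→{P,R}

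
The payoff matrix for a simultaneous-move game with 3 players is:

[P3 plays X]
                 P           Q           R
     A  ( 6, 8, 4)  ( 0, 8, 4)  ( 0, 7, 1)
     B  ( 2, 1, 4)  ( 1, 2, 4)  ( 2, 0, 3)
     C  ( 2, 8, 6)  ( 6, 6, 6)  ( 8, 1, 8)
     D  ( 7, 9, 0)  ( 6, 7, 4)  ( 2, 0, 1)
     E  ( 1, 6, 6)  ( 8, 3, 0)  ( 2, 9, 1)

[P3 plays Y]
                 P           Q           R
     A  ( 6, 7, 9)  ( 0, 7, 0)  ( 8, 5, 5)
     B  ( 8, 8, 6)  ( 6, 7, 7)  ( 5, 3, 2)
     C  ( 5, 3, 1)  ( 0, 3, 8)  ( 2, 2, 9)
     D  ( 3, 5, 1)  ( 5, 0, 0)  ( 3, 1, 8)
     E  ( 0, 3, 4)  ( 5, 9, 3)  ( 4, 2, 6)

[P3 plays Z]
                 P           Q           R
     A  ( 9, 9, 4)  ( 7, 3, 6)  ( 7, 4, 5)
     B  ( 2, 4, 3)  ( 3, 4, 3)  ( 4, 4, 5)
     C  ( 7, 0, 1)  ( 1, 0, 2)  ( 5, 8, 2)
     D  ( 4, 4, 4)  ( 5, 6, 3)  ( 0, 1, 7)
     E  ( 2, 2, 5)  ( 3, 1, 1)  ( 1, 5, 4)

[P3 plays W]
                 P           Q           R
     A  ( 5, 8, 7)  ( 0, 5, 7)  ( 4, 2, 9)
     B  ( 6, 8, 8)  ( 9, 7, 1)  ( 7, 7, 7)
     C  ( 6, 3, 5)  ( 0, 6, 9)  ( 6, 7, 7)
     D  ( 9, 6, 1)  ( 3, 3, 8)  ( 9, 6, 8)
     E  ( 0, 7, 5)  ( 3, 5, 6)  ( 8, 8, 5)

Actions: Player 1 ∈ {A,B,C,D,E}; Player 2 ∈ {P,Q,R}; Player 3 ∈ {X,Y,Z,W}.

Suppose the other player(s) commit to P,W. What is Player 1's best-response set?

BR_1 = {D}

u_1(A vs P,W) = 5
u_1(B vs P,W) = 6
u_1(C vs P,W) = 6
u_1(D vs P,W) = 9
u_1(E vs P,W) = 0
max payoff 9 at {D}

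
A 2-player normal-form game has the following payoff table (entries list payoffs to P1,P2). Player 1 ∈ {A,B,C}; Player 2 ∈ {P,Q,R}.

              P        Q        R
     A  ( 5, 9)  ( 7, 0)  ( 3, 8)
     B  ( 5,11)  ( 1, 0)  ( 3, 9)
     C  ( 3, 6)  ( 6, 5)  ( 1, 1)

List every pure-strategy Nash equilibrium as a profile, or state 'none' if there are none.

(A,P): NE
(A,Q): not NE [P2→P gives 9>0]
(A,R): not NE [P2→P gives 9>8]
(B,P): NE
(B,Q): not NE [P1→A gives 7>1; P2→P gives 11>0]
(B,R): not NE [P2→P gives 11>9]
(C,P): not NE [P1→B gives 5>3]
(C,Q): not NE [P1→A gives 7>6; P2→P gives 6>5]
(C,R): not NE [P1→B gives 3>1; P2→P gives 6>1]

NE set: (A,P), (B,P)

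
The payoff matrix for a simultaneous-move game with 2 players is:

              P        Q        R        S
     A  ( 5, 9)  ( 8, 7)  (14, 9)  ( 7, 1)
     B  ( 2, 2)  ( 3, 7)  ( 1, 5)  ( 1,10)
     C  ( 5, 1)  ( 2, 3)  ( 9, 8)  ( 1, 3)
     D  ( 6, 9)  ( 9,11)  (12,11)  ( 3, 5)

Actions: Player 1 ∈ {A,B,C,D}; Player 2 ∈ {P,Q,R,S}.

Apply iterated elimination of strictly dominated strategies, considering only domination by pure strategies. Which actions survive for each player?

Survivors P1:{A,D} P2:{P,Q,R}

P1 drop B (A beats it: P:5>2 Q:8>3 R:14>1 S:7>1)
P1 drop C (D beats it: P:6>5 Q:9>2 R:12>9 S:3>1)
P2 drop S (P beats it: A:9>1 D:9>5)
P1→{A,D} P2→{P,Q,R}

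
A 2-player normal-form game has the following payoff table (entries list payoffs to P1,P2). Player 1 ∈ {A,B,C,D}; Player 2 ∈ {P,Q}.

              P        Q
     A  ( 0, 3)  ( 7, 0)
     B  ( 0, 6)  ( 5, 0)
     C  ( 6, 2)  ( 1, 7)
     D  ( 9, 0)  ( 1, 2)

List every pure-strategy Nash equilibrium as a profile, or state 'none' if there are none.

PSNE: ∅

(A,P): not NE [P1→D gives 9>0]
(A,Q): not NE [P2→P gives 3>0]
(B,P): not NE [P1→D gives 9>0]
(B,Q): not NE [P1→A gives 7>5; P2→P gives 6>0]
(C,P): not NE [P1→D gives 9>6; P2→Q gives 7>2]
(C,Q): not NE [P1→A gives 7>1]
(D,P): not NE [P2→Q gives 2>0]
(D,Q): not NE [P1→A gives 7>1]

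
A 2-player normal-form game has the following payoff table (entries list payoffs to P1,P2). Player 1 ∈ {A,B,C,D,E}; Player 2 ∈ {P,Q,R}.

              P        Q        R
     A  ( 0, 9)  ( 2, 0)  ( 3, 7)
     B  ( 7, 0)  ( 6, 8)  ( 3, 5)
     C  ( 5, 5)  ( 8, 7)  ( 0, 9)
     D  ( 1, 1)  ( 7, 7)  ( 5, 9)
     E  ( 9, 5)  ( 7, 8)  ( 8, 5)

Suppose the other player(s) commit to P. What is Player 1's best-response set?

u_1(A vs P) = 0
u_1(B vs P) = 7
u_1(C vs P) = 5
u_1(D vs P) = 1
u_1(E vs P) = 9
max payoff 9 at {E}

argmax u_1 = {E}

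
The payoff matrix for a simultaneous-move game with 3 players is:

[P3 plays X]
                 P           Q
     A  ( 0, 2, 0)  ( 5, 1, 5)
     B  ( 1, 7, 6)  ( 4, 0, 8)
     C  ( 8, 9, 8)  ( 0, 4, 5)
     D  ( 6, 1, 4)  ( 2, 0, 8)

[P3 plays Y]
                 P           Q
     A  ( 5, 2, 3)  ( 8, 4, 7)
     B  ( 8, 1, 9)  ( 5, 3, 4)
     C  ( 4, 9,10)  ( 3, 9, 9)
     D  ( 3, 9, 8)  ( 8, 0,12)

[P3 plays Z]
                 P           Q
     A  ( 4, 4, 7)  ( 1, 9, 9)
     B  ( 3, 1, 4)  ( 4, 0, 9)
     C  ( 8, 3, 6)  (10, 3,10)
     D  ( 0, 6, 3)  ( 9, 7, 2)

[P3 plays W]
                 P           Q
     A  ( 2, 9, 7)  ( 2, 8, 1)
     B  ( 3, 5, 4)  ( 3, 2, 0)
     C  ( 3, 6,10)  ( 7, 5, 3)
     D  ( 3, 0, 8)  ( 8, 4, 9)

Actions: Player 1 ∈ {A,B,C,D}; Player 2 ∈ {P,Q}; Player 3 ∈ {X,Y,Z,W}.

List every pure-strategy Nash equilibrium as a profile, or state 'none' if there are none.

(A,P,X): not NE [P1→C gives 8>0; P3→W gives 7>0]
(A,P,Y): not NE [P1→B gives 8>5; P2→Q gives 4>2; P3→W gives 7>3]
(A,P,Z): not NE [P1→C gives 8>4; P2→Q gives 9>4]
(A,P,W): not NE [P1→D gives 3>2]
(A,Q,X): not NE [P2→P gives 2>1; P3→Z gives 9>5]
(A,Q,Y): not NE [P3→Z gives 9>7]
(A,Q,Z): not NE [P1→C gives 10>1]
(A,Q,W): not NE [P1→D gives 8>2; P2→P gives 9>8; P3→Z gives 9>1]
(B,P,X): not NE [P1→C gives 8>1; P3→Y gives 9>6]
(B,P,Y): not NE [P2→Q gives 3>1]
(B,P,Z): not NE [P1→C gives 8>3; P3→Y gives 9>4]
(B,P,W): not NE [P3→Y gives 9>4]
(B,Q,X): not NE [P1→A gives 5>4; P2→P gives 7>0; P3→Z gives 9>8]
(B,Q,Y): not NE [P1→D gives 8>5; P3→Z gives 9>4]
(B,Q,Z): not NE [P1→C gives 10>4; P2→P gives 1>0]
(B,Q,W): not NE [P1→D gives 8>3; P2→P gives 5>2; P3→Z gives 9>0]
(C,P,X): not NE [P3→W gives 10>8]
(C,P,Y): not NE [P1→B gives 8>4]
(C,P,Z): not NE [P3→W gives 10>6]
(C,P,W): NE
(C,Q,X): not NE [P1→A gives 5>0; P2→P gives 9>4; P3→Z gives 10>5]
(C,Q,Y): not NE [P1→D gives 8>3; P3→Z gives 10>9]
(C,Q,Z): NE
(C,Q,W): not NE [P1→D gives 8>7; P2→P gives 6>5; P3→Z gives 10>3]
(D,P,X): not NE [P1→C gives 8>6; P3→W gives 8>4]
(D,P,Y): not NE [P1→B gives 8>3]
(D,P,Z): not NE [P1→C gives 8>0; P2→Q gives 7>6; P3→W gives 8>3]
(D,P,W): not NE [P2→Q gives 4>0]
(D,Q,X): not NE [P1→A gives 5>2; P2→P gives 1>0; P3→Y gives 12>8]
(D,Q,Y): not NE [P2→P gives 9>0]
(D,Q,Z): not NE [P1→C gives 10>9; P3→Y gives 12>2]
(D,Q,W): not NE [P3→Y gives 12>9]

Nash profiles: (C,P,W), (C,Q,Z)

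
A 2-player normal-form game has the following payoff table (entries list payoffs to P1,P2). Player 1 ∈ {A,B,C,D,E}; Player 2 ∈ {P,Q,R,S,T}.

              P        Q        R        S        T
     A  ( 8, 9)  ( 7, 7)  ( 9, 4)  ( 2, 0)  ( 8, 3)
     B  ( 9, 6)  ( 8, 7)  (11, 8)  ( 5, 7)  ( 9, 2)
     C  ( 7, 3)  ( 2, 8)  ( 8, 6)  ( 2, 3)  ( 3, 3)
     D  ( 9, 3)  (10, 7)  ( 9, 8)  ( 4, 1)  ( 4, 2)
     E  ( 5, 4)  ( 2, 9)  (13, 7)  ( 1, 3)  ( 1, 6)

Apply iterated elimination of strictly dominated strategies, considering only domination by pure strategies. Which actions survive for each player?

P1 drop A (B beats it: P:9>8 Q:8>7 R:11>9 S:5>2 T:9>8)
P1 drop C (B beats it: P:9>7 Q:8>2 R:11>8 S:5>2 T:9>3)
P2 drop P (Q beats it: B:7>6 D:7>3 E:9>4)
P2 drop S (R beats it: B:8>7 D:8>1 E:7>3)
P2 drop T (Q beats it: B:7>2 D:7>2 E:9>6)
P1→{B,D,E} P2→{Q,R}

Survivors P1:{B,D,E} P2:{Q,R}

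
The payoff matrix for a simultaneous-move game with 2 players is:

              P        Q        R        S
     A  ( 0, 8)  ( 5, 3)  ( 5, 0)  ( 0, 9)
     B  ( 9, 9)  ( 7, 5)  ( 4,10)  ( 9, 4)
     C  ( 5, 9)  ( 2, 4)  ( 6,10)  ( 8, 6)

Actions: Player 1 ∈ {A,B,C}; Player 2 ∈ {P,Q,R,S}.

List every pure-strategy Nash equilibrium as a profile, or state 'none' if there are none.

Nash profiles: (C,R)

(A,P): not NE [P1→B gives 9>0; P2→S gives 9>8]
(A,Q): not NE [P1→B gives 7>5; P2→S gives 9>3]
(A,R): not NE [P1→C gives 6>5; P2→S gives 9>0]
(A,S): not NE [P1→B gives 9>0]
(B,P): not NE [P2→R gives 10>9]
(B,Q): not NE [P2→R gives 10>5]
(B,R): not NE [P1→C gives 6>4]
(B,S): not NE [P2→R gives 10>4]
(C,P): not NE [P1→B gives 9>5; P2→R gives 10>9]
(C,Q): not NE [P1→B gives 7>2; P2→R gives 10>4]
(C,R): NE
(C,S): not NE [P1→B gives 9>8; P2→R gives 10>6]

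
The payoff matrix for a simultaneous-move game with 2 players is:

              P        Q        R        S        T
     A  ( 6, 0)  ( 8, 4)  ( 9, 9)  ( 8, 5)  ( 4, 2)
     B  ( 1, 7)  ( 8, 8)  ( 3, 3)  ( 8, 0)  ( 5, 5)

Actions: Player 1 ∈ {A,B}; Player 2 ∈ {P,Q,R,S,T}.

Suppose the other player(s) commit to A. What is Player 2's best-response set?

u_2(P vs A) = 0
u_2(Q vs A) = 4
u_2(R vs A) = 9
u_2(S vs A) = 5
u_2(T vs A) = 2
max payoff 9 at {R}

BR_2 = {R}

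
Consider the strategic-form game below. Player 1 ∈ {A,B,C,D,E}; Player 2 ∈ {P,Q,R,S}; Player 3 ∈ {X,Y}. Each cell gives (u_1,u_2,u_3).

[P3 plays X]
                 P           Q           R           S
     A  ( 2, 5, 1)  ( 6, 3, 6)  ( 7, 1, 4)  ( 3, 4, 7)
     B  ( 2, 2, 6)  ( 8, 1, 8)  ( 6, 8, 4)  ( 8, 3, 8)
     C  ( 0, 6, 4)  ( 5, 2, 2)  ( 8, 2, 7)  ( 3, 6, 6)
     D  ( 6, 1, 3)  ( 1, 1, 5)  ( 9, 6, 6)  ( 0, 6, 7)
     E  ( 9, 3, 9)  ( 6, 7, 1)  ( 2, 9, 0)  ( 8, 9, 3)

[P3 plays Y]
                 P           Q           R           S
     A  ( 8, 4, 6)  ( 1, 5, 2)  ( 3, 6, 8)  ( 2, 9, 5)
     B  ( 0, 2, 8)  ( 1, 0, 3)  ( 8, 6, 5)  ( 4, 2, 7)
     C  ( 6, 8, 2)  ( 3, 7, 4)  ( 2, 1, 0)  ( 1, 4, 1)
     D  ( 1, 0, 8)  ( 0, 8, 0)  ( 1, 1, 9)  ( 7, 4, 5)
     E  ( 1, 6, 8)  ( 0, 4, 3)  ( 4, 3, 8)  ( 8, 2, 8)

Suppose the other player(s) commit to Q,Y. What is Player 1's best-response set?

BR_1 = {C}

u_1(A vs Q,Y) = 1
u_1(B vs Q,Y) = 1
u_1(C vs Q,Y) = 3
u_1(D vs Q,Y) = 0
u_1(E vs Q,Y) = 0
max payoff 3 at {C}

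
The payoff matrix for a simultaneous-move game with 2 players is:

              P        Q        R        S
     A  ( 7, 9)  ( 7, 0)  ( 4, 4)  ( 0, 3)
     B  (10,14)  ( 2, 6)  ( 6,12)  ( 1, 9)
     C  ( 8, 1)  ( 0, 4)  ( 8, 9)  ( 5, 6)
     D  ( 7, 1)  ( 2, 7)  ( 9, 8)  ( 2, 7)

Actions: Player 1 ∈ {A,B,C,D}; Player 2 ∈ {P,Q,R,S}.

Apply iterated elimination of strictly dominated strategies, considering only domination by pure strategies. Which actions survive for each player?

P2 drop Q (R beats it: A:4>0 B:12>6 C:9>4 D:8>7)
P1 drop A (B beats it: P:10>7 R:6>4 S:1>0)
P2 drop S (R beats it: B:12>9 C:9>6 D:8>7)
P1→{B,C,D} P2→{P,R}

Remaining: P1:{B,C,D} P2:{P,R}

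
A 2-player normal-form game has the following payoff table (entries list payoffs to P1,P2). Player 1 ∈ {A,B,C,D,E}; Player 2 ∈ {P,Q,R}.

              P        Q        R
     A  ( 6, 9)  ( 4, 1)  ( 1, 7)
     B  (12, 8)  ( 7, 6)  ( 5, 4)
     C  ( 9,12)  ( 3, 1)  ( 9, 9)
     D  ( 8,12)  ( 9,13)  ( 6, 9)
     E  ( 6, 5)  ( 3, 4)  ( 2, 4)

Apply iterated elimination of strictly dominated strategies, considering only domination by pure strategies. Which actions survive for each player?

Remaining: P1:{B,D} P2:{P,Q}

P1 drop A (B beats it: P:12>6 Q:7>4 R:5>1)
P1 drop E (B beats it: P:12>6 Q:7>3 R:5>2)
P2 drop R (P beats it: B:8>4 C:12>9 D:12>9)
P1 drop C (B beats it: P:12>9 Q:7>3)
P1→{B,D} P2→{P,Q}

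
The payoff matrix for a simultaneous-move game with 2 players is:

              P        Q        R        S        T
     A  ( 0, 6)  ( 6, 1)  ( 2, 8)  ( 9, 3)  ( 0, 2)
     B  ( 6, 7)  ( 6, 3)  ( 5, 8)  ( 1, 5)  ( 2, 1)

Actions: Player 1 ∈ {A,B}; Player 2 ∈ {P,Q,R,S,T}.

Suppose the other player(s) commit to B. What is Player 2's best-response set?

argmax u_2 = {R}

u_2(P vs B) = 7
u_2(Q vs B) = 3
u_2(R vs B) = 8
u_2(S vs B) = 5
u_2(T vs B) = 1
max payoff 8 at {R}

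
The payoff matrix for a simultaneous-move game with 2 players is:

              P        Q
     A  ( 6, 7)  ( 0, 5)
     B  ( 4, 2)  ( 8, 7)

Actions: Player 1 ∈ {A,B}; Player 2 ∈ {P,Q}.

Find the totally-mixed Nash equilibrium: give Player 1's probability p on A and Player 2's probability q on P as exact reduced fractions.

p=5/7, q=4/5

P1 indiff ⇒ q·6+(1-q)·0 = q·4+(1-q)·8 ⇒ q(2) = (1-q)(8) ⇒ q = 4/5
P2 indiff ⇒ p·7+(1-p)·2 = p·5+(1-p)·7 ⇒ p(2) = (1-p)(5) ⇒ p = 5/7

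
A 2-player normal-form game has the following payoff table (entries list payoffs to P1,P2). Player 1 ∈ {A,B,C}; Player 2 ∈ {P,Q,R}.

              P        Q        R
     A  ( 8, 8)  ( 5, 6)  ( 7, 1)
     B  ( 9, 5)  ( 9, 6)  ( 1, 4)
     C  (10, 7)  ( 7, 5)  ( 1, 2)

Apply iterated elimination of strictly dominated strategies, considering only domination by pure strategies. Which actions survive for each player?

Survivors P1:{B,C} P2:{P,Q}

P2 drop R (P beats it: A:8>1 B:5>4 C:7>2)
P1 drop A (B beats it: P:9>8 Q:9>5)
P1→{B,C} P2→{P,Q}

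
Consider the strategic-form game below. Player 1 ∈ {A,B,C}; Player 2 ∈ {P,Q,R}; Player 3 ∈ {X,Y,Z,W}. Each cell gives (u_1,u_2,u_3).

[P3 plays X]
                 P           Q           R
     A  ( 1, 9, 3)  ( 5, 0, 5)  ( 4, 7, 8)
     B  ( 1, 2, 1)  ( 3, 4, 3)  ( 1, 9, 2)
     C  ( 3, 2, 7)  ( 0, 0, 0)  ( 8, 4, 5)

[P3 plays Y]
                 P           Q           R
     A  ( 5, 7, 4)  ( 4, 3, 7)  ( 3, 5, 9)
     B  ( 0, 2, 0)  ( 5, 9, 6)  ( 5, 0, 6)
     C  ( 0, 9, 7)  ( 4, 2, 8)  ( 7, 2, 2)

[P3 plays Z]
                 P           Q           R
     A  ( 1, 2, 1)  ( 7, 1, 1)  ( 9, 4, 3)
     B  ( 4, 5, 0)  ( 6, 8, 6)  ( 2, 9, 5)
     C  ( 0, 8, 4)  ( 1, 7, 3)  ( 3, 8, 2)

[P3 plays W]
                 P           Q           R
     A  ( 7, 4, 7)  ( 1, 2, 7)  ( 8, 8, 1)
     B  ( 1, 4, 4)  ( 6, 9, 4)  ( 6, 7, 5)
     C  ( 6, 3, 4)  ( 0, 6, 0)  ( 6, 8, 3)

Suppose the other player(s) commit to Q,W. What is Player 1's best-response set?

P1 best: {B}

u_1(A vs Q,W) = 1
u_1(B vs Q,W) = 6
u_1(C vs Q,W) = 0
max payoff 6 at {B}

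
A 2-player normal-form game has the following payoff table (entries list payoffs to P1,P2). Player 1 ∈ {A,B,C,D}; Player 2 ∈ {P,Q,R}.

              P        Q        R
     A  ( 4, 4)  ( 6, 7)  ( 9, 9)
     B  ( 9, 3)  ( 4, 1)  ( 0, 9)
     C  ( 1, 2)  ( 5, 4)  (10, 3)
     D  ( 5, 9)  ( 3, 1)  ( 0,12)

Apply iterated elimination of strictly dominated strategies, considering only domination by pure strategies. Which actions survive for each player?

IESDS → P1:{A,C} P2:{Q,R}

P2 drop P (R beats it: A:9>4 B:9>3 C:3>2 D:12>9)
P1 drop B (A beats it: Q:6>4 R:9>0)
P1 drop D (A beats it: Q:6>3 R:9>0)
P1→{A,C} P2→{Q,R}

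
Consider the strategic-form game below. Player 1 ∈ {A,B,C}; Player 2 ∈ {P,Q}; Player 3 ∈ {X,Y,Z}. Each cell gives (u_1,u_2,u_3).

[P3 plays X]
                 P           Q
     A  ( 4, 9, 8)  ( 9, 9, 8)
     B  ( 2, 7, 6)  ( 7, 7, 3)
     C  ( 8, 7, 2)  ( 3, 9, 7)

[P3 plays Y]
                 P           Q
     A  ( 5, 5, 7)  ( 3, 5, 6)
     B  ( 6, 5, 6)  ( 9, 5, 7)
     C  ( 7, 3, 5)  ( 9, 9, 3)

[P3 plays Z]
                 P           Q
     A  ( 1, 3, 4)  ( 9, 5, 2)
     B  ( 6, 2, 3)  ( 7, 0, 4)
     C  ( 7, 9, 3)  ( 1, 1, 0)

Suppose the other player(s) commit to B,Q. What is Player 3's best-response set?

P3 best: {Y}

u_3(X vs B,Q) = 3
u_3(Y vs B,Q) = 7
u_3(Z vs B,Q) = 4
max payoff 7 at {Y}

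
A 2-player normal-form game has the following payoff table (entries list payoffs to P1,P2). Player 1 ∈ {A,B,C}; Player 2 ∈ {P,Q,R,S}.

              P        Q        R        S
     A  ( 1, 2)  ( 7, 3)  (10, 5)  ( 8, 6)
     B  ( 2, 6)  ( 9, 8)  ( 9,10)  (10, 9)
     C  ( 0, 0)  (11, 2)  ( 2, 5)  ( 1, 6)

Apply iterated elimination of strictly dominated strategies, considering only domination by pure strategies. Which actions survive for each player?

IESDS → P1:{A,B} P2:{R,S}

P2 drop P (Q beats it: A:3>2 B:8>6 C:2>0)
P2 drop Q (R beats it: A:5>3 B:10>8 C:5>2)
P1 drop C (A beats it: R:10>2 S:8>1)
P1→{A,B} P2→{R,S}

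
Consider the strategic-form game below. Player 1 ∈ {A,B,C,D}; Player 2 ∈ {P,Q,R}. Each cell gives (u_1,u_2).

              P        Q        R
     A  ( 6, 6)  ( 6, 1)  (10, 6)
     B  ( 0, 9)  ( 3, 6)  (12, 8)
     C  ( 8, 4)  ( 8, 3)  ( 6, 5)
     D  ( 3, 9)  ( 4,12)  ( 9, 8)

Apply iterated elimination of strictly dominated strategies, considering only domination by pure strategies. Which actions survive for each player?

P1 drop D (A beats it: P:6>3 Q:6>4 R:10>9)
P2 drop Q (P beats it: A:6>1 B:9>6 C:4>3)
P1→{A,B,C} P2→{P,R}

Survivors P1:{A,B,C} P2:{P,R}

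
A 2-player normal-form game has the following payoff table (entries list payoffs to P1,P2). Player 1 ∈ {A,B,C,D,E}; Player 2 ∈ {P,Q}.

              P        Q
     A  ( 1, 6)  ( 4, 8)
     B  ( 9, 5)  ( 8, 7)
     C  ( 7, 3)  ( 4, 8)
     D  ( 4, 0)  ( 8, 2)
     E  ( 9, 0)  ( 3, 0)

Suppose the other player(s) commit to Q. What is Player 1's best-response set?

argmax u_1 = {B,D}

u_1(A vs Q) = 4
u_1(B vs Q) = 8
u_1(C vs Q) = 4
u_1(D vs Q) = 8
u_1(E vs Q) = 3
max payoff 8 at {B,D}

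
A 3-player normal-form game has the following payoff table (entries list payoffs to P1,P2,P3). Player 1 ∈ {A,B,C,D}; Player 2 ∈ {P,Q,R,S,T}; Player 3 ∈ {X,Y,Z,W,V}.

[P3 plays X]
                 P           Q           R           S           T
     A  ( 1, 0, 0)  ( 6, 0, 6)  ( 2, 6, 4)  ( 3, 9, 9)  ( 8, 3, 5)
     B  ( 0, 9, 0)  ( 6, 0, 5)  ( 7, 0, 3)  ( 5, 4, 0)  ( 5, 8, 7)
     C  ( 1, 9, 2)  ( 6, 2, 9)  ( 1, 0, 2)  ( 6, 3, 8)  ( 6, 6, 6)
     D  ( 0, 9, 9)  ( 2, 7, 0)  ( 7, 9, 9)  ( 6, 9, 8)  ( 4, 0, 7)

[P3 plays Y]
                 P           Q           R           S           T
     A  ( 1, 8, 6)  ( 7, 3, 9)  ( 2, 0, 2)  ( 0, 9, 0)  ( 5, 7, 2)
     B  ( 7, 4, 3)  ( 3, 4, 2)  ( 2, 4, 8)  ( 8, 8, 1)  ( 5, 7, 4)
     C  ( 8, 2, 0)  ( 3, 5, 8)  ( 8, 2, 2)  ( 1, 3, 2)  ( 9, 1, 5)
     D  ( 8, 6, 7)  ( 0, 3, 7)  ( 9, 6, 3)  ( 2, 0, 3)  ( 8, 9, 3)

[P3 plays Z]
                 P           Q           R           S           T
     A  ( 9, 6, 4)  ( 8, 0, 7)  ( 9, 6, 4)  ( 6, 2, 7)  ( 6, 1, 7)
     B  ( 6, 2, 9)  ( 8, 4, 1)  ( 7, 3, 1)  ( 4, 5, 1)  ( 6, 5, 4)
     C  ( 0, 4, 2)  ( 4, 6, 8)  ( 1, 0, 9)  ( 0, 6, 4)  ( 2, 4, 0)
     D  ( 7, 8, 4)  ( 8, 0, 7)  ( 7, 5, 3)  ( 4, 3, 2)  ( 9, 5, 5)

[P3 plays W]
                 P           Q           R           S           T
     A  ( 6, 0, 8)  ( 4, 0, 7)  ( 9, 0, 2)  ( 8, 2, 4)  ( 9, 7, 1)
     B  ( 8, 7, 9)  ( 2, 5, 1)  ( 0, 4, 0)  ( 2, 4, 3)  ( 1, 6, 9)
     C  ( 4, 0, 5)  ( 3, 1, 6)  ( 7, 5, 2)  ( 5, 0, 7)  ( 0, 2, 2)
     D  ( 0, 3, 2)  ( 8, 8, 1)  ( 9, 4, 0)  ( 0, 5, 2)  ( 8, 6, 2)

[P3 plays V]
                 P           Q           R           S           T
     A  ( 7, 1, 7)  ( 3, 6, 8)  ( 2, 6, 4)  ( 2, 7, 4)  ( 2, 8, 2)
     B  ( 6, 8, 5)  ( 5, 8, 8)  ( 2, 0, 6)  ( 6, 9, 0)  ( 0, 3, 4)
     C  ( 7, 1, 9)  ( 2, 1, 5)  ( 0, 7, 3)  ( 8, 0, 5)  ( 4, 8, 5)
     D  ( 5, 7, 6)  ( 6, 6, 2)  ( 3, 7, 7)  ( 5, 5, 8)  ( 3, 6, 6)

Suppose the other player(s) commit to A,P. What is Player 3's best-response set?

BR_3 = {W}

u_3(X vs A,P) = 0
u_3(Y vs A,P) = 6
u_3(Z vs A,P) = 4
u_3(W vs A,P) = 8
u_3(V vs A,P) = 7
max payoff 8 at {W}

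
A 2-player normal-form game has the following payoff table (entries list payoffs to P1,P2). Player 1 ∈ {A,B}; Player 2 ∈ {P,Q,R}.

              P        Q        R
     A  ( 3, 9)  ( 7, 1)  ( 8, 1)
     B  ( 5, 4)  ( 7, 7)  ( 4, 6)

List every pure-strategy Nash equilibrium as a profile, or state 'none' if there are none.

PSNE = {(B,Q)}

(A,P): not NE [P1→B gives 5>3]
(A,Q): not NE [P2→P gives 9>1]
(A,R): not NE [P2→P gives 9>1]
(B,P): not NE [P2→Q gives 7>4]
(B,Q): NE
(B,R): not NE [P1→A gives 8>4; P2→Q gives 7>6]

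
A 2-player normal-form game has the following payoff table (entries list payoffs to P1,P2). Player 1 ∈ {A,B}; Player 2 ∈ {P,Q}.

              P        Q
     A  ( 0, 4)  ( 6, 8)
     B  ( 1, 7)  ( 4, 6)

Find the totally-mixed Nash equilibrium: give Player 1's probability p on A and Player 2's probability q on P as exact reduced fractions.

P1 indiff ⇒ q·0+(1-q)·6 = q·1+(1-q)·4 ⇒ q(-1) = (1-q)(-2) ⇒ q = 2/3
P2 indiff ⇒ p·4+(1-p)·7 = p·8+(1-p)·6 ⇒ p(-4) = (1-p)(-1) ⇒ p = 1/5

p=1/5, q=2/3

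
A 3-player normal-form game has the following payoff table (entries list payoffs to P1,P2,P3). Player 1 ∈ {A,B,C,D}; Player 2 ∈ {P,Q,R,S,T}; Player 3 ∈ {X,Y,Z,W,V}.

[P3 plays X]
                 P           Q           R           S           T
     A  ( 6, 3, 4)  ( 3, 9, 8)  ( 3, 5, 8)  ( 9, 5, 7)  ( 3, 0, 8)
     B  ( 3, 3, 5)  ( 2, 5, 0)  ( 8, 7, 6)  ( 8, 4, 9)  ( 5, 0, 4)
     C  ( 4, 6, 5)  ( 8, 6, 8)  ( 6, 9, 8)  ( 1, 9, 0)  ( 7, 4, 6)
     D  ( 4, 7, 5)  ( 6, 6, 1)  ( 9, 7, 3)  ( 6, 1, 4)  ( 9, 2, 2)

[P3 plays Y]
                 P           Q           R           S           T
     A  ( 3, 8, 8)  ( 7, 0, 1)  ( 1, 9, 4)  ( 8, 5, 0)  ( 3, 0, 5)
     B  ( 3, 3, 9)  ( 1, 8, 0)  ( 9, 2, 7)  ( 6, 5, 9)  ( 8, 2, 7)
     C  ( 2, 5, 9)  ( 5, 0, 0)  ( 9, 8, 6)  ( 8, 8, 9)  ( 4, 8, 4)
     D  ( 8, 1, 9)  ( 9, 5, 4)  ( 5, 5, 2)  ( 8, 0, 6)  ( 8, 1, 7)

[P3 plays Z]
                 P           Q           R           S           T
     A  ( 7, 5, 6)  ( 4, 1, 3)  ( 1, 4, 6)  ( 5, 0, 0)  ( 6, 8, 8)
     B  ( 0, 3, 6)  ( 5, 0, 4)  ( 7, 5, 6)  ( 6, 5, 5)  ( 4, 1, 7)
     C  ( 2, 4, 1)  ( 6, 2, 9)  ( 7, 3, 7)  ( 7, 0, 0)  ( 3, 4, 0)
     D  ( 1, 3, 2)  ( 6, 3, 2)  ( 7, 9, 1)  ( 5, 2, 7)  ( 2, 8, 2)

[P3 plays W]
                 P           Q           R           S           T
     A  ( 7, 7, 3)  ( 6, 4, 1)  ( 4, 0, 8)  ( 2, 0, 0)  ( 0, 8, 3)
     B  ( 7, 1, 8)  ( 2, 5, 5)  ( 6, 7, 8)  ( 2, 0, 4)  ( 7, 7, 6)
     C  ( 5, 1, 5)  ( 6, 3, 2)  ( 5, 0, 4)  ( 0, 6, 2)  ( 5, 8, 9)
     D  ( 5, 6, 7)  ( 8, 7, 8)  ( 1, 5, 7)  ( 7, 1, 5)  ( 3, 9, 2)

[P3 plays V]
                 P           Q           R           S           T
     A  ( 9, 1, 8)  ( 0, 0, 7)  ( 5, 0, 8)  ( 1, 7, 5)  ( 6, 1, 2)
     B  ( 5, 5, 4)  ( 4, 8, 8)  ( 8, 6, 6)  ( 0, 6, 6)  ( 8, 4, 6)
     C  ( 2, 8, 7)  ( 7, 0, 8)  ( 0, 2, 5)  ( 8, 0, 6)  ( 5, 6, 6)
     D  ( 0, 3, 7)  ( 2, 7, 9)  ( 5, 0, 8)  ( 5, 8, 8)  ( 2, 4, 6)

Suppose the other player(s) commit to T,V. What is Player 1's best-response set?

argmax u_1 = {B}

u_1(A vs T,V) = 6
u_1(B vs T,V) = 8
u_1(C vs T,V) = 5
u_1(D vs T,V) = 2
max payoff 8 at {B}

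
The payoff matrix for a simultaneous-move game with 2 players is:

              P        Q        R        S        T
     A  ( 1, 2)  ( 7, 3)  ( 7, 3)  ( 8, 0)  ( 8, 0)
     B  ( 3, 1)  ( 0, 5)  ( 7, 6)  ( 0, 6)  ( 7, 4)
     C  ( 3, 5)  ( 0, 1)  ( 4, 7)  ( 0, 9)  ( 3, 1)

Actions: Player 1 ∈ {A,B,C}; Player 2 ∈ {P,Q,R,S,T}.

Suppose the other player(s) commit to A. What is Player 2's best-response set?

argmax u_2 = {Q,R}

u_2(P vs A) = 2
u_2(Q vs A) = 3
u_2(R vs A) = 3
u_2(S vs A) = 0
u_2(T vs A) = 0
max payoff 3 at {Q,R}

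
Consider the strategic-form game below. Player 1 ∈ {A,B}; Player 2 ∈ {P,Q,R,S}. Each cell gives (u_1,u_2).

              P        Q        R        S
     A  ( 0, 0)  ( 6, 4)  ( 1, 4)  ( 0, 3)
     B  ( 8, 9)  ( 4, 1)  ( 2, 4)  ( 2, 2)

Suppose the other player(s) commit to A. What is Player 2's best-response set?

P2 best: {Q,R}

u_2(P vs A) = 0
u_2(Q vs A) = 4
u_2(R vs A) = 4
u_2(S vs A) = 3
max payoff 4 at {Q,R}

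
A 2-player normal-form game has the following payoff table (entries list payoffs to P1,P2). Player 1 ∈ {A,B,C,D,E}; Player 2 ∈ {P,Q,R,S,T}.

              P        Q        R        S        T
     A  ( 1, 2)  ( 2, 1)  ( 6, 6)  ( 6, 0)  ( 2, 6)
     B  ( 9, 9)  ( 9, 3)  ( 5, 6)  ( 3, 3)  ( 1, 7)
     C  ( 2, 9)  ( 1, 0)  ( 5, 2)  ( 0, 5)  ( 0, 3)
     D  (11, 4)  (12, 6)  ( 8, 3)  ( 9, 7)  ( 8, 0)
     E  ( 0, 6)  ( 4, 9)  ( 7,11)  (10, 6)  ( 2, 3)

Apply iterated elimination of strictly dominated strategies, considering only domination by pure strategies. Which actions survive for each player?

P1 drop A (D beats it: P:11>1 Q:12>2 R:8>6 S:9>6 T:8>2)
P1 drop B (D beats it: P:11>9 Q:12>9 R:8>5 S:9>3 T:8>1)
P1 drop C (D beats it: P:11>2 Q:12>1 R:8>5 S:9>0 T:8>0)
P2 drop P (Q beats it: D:6>4 E:9>6)
P2 drop T (Q beats it: D:6>0 E:9>3)
P1→{D,E} P2→{Q,R,S}

Remaining: P1:{D,E} P2:{Q,R,S}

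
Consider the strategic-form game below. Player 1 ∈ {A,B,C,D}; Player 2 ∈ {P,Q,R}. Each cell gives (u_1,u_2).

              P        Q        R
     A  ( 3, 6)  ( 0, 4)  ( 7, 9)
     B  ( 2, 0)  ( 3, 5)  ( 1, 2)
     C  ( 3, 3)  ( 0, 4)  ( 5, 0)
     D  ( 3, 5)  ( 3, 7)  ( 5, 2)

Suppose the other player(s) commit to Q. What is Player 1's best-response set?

u_1(A vs Q) = 0
u_1(B vs Q) = 3
u_1(C vs Q) = 0
u_1(D vs Q) = 3
max payoff 3 at {B,D}

BR_1 = {B,D}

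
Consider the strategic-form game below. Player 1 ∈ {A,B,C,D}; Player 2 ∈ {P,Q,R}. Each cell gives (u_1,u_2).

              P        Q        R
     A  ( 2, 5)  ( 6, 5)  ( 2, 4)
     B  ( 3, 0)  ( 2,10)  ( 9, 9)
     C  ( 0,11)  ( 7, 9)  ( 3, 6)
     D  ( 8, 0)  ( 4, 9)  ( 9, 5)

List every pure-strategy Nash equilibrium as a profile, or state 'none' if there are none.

(A,P): not NE [P1→D gives 8>2]
(A,Q): not NE [P1→C gives 7>6]
(A,R): not NE [P1→D gives 9>2; P2→Q gives 5>4]
(B,P): not NE [P1→D gives 8>3; P2→Q gives 10>0]
(B,Q): not NE [P1→C gives 7>2]
(B,R): not NE [P2→Q gives 10>9]
(C,P): not NE [P1→D gives 8>0]
(C,Q): not NE [P2→P gives 11>9]
(C,R): not NE [P1→D gives 9>3; P2→P gives 11>6]
(D,P): not NE [P2→Q gives 9>0]
(D,Q): not NE [P1→C gives 7>4]
(D,R): not NE [P2→Q gives 9>5]

Equilibria: none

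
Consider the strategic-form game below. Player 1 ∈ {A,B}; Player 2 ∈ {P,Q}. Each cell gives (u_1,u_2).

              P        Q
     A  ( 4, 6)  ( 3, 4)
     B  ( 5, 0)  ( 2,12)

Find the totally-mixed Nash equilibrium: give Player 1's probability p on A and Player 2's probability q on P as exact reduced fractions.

P1 indiff ⇒ q·4+(1-q)·3 = q·5+(1-q)·2 ⇒ q(-1) = (1-q)(-1) ⇒ q = 1/2
P2 indiff ⇒ p·6+(1-p)·0 = p·4+(1-p)·12 ⇒ p(2) = (1-p)(12) ⇒ p = 6/7

p=6/7, q=1/2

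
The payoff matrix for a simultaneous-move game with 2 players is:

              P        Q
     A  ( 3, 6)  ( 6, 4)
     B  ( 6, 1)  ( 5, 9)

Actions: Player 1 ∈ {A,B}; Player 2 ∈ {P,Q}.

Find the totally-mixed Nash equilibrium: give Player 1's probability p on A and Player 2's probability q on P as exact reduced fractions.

P1 indiff ⇒ q·3+(1-q)·6 = q·6+(1-q)·5 ⇒ q(-3) = (1-q)(-1) ⇒ q = 1/4
P2 indiff ⇒ p·6+(1-p)·1 = p·4+(1-p)·9 ⇒ p(2) = (1-p)(8) ⇒ p = 4/5

P1 mixes 4/5 on A; P2 mixes 1/4 on P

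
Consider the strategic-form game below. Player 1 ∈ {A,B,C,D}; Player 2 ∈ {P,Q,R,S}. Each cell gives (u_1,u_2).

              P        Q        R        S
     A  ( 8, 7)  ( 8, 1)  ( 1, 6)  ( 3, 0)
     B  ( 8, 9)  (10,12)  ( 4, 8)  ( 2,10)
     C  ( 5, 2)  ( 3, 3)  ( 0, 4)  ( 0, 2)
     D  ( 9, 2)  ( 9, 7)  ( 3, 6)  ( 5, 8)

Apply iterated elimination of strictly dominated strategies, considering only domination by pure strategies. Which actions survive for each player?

P1 drop A (D beats it: P:9>8 Q:9>8 R:3>1 S:5>3)
P1 drop C (B beats it: P:8>5 Q:10>3 R:4>0 S:2>0)
P2 drop P (Q beats it: B:12>9 D:7>2)
P2 drop R (Q beats it: B:12>8 D:7>6)
P1→{B,D} P2→{Q,S}

IESDS → P1:{B,D} P2:{Q,S}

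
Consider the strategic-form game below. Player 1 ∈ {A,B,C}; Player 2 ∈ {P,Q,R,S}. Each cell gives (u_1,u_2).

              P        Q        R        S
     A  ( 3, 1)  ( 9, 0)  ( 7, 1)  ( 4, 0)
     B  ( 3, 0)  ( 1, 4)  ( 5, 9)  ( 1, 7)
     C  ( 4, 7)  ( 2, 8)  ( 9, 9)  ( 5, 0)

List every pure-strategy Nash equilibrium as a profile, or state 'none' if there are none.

NE set: (C,R)

(A,P): not NE [P1→C gives 4>3]
(A,Q): not NE [P2→R gives 1>0]
(A,R): not NE [P1→C gives 9>7]
(A,S): not NE [P1→C gives 5>4; P2→R gives 1>0]
(B,P): not NE [P1→C gives 4>3; P2→R gives 9>0]
(B,Q): not NE [P1→A gives 9>1; P2→R gives 9>4]
(B,R): not NE [P1→C gives 9>5]
(B,S): not NE [P1→C gives 5>1; P2→R gives 9>7]
(C,P): not NE [P2→R gives 9>7]
(C,Q): not NE [P1→A gives 9>2; P2→R gives 9>8]
(C,R): NE
(C,S): not NE [P2→R gives 9>0]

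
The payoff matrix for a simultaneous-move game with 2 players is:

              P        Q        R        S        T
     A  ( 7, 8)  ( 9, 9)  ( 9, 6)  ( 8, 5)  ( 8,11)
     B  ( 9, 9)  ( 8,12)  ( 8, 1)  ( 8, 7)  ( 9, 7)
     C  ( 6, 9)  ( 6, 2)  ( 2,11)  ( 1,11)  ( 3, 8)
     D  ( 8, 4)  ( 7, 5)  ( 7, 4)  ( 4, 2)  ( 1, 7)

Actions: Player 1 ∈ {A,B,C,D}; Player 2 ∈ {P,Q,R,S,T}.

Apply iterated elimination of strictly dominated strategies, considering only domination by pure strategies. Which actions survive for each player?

Remaining: P1:{A,B} P2:{Q,T}

P1 drop C (A beats it: P:7>6 Q:9>6 R:9>2 S:8>1 T:8>3)
P1 drop D (B beats it: P:9>8 Q:8>7 R:8>7 S:8>4 T:9>1)
P2 drop P (Q beats it: A:9>8 B:12>9)
P2 drop R (Q beats it: A:9>6 B:12>1)
P2 drop S (Q beats it: A:9>5 B:12>7)
P1→{A,B} P2→{Q,T}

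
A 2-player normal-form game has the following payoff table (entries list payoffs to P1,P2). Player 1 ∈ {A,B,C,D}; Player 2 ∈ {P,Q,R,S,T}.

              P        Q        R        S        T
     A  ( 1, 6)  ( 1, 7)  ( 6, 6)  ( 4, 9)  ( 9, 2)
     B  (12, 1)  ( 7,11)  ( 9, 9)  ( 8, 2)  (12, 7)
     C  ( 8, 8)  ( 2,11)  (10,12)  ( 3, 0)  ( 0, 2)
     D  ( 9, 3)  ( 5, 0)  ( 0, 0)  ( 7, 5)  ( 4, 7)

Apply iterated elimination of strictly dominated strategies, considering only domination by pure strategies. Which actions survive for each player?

P1 drop A (B beats it: P:12>1 Q:7>1 R:9>6 S:8>4 T:12>9)
P1 drop D (B beats it: P:12>9 Q:7>5 R:9>0 S:8>7 T:12>4)
P2 drop P (Q beats it: B:11>1 C:11>8)
P2 drop S (Q beats it: B:11>2 C:11>0)
P2 drop T (Q beats it: B:11>7 C:11>2)
P1→{B,C} P2→{Q,R}

Remaining: P1:{B,C} P2:{Q,R}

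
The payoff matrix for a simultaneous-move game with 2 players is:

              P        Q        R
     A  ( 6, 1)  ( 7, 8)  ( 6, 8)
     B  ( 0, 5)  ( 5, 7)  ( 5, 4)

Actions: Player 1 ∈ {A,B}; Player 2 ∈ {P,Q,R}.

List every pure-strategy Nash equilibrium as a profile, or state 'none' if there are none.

(A,P): not NE [P2→R gives 8>1]
(A,Q): NE
(A,R): NE
(B,P): not NE [P1→A gives 6>0; P2→Q gives 7>5]
(B,Q): not NE [P1→A gives 7>5]
(B,R): not NE [P1→A gives 6>5; P2→Q gives 7>4]

PSNE = {(A,Q), (A,R)}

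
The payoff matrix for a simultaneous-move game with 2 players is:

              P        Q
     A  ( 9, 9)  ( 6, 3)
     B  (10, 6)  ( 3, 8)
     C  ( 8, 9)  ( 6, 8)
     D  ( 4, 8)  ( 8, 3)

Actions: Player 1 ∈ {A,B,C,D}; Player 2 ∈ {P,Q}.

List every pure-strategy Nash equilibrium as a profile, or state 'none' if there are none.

(A,P): not NE [P1→B gives 10>9]
(A,Q): not NE [P1→D gives 8>6; P2→P gives 9>3]
(B,P): not NE [P2→Q gives 8>6]
(B,Q): not NE [P1→D gives 8>3]
(C,P): not NE [P1→B gives 10>8]
(C,Q): not NE [P1→D gives 8>6; P2→P gives 9>8]
(D,P): not NE [P1→B gives 10>4]
(D,Q): not NE [P2→P gives 8>3]

Equilibria: none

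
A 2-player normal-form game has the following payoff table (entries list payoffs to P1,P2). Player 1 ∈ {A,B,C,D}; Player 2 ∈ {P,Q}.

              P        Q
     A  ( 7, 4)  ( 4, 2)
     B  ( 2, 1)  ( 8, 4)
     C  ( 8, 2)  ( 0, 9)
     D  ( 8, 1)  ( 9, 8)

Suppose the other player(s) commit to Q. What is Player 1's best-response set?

u_1(A vs Q) = 4
u_1(B vs Q) = 8
u_1(C vs Q) = 0
u_1(D vs Q) = 9
max payoff 9 at {D}

BR_1 = {D}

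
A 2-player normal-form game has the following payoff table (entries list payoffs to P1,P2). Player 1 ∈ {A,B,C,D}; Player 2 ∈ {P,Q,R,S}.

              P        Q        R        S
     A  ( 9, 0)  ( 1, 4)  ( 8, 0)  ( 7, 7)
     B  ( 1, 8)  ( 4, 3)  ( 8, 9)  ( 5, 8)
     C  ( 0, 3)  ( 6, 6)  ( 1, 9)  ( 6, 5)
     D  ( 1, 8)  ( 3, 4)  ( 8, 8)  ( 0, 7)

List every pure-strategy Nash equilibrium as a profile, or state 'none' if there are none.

Nash profiles: (A,S), (B,R), (D,R)

(A,P): not NE [P2→S gives 7>0]
(A,Q): not NE [P1→C gives 6>1; P2→S gives 7>4]
(A,R): not NE [P2→S gives 7>0]
(A,S): NE
(B,P): not NE [P1→A gives 9>1; P2→R gives 9>8]
(B,Q): not NE [P1→C gives 6>4; P2→R gives 9>3]
(B,R): NE
(B,S): not NE [P1→A gives 7>5; P2→R gives 9>8]
(C,P): not NE [P1→A gives 9>0; P2→R gives 9>3]
(C,Q): not NE [P2→R gives 9>6]
(C,R): not NE [P1→D gives 8>1]
(C,S): not NE [P1→A gives 7>6; P2→R gives 9>5]
(D,P): not NE [P1→A gives 9>1]
(D,Q): not NE [P1→C gives 6>3; P2→R gives 8>4]
(D,R): NE
(D,S): not NE [P1→A gives 7>0; P2→R gives 8>7]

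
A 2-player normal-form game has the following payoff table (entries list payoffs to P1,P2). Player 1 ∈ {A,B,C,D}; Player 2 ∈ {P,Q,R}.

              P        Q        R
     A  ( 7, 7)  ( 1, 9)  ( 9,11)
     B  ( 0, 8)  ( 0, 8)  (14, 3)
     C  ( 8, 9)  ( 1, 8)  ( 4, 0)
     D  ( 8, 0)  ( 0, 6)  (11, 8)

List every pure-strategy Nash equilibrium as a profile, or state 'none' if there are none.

PSNE = {(C,P)}

(A,P): not NE [P1→D gives 8>7; P2→R gives 11>7]
(A,Q): not NE [P2→R gives 11>9]
(A,R): not NE [P1→B gives 14>9]
(B,P): not NE [P1→D gives 8>0]
(B,Q): not NE [P1→C gives 1>0]
(B,R): not NE [P2→Q gives 8>3]
(C,P): NE
(C,Q): not NE [P2→P gives 9>8]
(C,R): not NE [P1→B gives 14>4; P2→P gives 9>0]
(D,P): not NE [P2→R gives 8>0]
(D,Q): not NE [P1→C gives 1>0; P2→R gives 8>6]
(D,R): not NE [P1→B gives 14>11]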